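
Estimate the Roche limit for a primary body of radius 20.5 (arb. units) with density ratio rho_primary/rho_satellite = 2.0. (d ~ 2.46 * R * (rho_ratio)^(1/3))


d_Roche = 2.46 * 20.5 * 2.0^(1/3) = 63.5378

63.5378


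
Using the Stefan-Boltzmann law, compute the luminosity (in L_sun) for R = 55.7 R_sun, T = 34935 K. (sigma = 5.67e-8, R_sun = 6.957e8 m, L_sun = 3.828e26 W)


R = 55.7 * 6.957e8 m = 3.875049e+10 m. L = 4*pi*R^2*sigma*T^4 = 4*pi*(3.875049e+10)^2 * 5.67e-8 * 34935^4 = 1.593640324e+33 W. L/L_sun = 1.593640324e+33 / 3.828e26 = 4.163e+06

4.163e+06 L_sun


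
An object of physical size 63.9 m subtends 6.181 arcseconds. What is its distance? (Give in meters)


D = size / theta_rad, theta_rad = 6.181 * pi/(180*3600) = 2.997e-05, D = 2.132e+06

2.132e+06 m


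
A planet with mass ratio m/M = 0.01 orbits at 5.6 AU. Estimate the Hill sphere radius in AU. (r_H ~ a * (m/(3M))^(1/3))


r_H = a * (m/3M)^(1/3) = 5.6 * (0.01/3)^(1/3) = 0.8365

0.8365 AU


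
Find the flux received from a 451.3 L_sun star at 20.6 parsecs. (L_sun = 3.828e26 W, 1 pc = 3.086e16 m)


F = L / (4*pi*d^2) = 1.728e+29 / (4*pi*(6.357e+17)^2) = 3.402e-08

3.402e-08 W/m^2


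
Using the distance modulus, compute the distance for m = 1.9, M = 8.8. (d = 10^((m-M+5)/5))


d = 10^((m - M + 5)/5) = 10^((1.9 - 8.8 + 5)/5) = 0.4169

0.4169 pc


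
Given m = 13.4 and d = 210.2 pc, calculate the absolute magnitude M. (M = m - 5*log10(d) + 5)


M = m - 5*log10(d) + 5 = 13.4 - 5*log10(210.2) + 5 = 6.7868

6.7868


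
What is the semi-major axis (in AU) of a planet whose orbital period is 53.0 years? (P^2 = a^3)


a = P^(2/3) = 53.0^(2/3) = 14.1097

14.1097 AU


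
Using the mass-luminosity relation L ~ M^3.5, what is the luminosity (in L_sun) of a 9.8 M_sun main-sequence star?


L/L_sun = (M/M_sun)^3.5 = 9.8^3.5 = 2946.397

2946.397 L_sun


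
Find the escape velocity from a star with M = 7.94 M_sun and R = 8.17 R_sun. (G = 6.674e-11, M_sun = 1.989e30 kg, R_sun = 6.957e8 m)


M = 7.94 * 1.989e30 kg = 1.579266e+31 kg; R = 8.17 * 6.957e8 m = 5.683869e+09 m. v_esc = sqrt(2GM/R) = sqrt(2 * 6.674e-11 * 1.579266e+31 / 5.683869e+09) = 608994.9787

608994.9787 m/s


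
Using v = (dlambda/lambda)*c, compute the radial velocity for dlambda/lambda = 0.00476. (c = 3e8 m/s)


v = (dlambda/lambda) * c = 0.00476 * 3e8 = 1.428e+06

1.428e+06 m/s


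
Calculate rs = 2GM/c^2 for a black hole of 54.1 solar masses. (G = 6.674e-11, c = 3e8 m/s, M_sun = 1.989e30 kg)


M = 54.1 * 1.989e30 kg = 1.076049e+32 kg. rs = 2GM/c^2 = 2 * 6.674e-11 * 1.076049e+32 / (3e8)^2 = 159590.0228

159590.0228 m


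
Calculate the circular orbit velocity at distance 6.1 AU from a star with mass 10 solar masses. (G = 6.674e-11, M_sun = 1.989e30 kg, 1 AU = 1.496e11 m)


v = sqrt(GM/r) = sqrt(6.674e-11 * 1.989e+31 / 9.126e+11) = 38139.9201

38139.9201 m/s


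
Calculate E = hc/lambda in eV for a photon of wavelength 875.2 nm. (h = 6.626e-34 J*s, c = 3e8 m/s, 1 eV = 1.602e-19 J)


E = hc/lambda = 6.626e-34 * 3e8 / 8.752e-07 = 2.271e-19 J = 1.4178 eV

1.4178 eV


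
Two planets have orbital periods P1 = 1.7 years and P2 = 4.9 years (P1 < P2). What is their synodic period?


1/P_syn = |1/P1 - 1/P2| = |1/1.7 - 1/4.9| => P_syn = 2.6031

2.6031 years


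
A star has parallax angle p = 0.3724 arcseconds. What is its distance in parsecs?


d = 1/p = 1/0.3724 = 2.6853

2.6853 pc


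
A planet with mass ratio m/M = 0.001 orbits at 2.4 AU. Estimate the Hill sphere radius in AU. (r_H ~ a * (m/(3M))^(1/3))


r_H = a * (m/3M)^(1/3) = 2.4 * (0.001/3)^(1/3) = 0.1664

0.1664 AU


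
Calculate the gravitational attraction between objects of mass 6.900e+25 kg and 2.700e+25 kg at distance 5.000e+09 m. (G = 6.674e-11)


F = G*m1*m2/r^2 = 6.674e-11 * 6.900e+25 * 2.700e+25 / (5.000e+09)^2 = 6.674e-11 * 1.863e+51 / 2.500e+19 = 4.973e+21

4.973e+21 N


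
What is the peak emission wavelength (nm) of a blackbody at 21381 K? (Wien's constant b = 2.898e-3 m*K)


lam_max = b / T = 2.898e-3 / 21381 = 1.355e-07 m = 135.5409 nm

135.5409 nm


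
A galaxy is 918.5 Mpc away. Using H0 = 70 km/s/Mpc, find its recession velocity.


v = H0 * d = 70 * 918.5 = 64295.0

64295.0 km/s


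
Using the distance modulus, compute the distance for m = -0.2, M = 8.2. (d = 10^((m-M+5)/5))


d = 10^((m - M + 5)/5) = 10^((-0.2 - 8.2 + 5)/5) = 0.2089

0.2089 pc


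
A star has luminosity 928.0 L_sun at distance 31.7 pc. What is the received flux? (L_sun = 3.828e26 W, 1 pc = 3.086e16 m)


F = L / (4*pi*d^2) = 3.552e+29 / (4*pi*(9.783e+17)^2) = 2.954e-08

2.954e-08 W/m^2


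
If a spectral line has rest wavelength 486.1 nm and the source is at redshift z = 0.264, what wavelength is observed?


lam_obs = lam_emit * (1 + z) = 486.1 * (1 + 0.264) = 614.4304

614.4304 nm


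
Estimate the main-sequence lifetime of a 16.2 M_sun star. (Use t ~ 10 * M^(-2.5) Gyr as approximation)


t = 10 * M^(-2.5) = 10 * 16.2^(-2.5) = 0.0095

0.0095 Gyr


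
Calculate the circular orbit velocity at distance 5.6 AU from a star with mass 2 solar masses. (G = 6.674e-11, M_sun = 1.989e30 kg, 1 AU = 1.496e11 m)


v = sqrt(GM/r) = sqrt(6.674e-11 * 3.978e+30 / 8.378e+11) = 17801.8723

17801.8723 m/s


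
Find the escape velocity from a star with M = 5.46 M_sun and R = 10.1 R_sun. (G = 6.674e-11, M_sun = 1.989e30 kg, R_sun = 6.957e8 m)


M = 5.46 * 1.989e30 kg = 1.085994e+31 kg; R = 10.1 * 6.957e8 m = 7.02657e+09 m. v_esc = sqrt(2GM/R) = sqrt(2 * 6.674e-11 * 1.085994e+31 / 7.02657e+09) = 454203.1307

454203.1307 m/s


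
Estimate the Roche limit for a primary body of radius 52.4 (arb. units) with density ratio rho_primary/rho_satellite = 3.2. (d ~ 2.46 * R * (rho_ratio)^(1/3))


d_Roche = 2.46 * 52.4 * 3.2^(1/3) = 189.9546

189.9546


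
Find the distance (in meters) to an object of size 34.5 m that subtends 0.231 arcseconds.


D = size / theta_rad, theta_rad = 0.231 * pi/(180*3600) = 1.120e-06, D = 3.081e+07

3.081e+07 m


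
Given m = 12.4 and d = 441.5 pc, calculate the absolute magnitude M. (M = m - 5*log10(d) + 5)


M = m - 5*log10(d) + 5 = 12.4 - 5*log10(441.5) + 5 = 4.1753

4.1753


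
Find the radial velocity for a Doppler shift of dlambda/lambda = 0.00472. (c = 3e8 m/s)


v = (dlambda/lambda) * c = 0.00472 * 3e8 = 1.416e+06

1.416e+06 m/s


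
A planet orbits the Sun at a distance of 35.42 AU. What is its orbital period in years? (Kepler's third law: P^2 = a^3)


P = a^(3/2) = 35.42^1.5 = 210.8011

210.8011 years


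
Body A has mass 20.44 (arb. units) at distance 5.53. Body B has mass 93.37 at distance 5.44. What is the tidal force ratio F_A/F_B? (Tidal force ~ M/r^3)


Ratio = (M1/r1^3) / (M2/r2^3) = (20.44/5.53^3) / (93.37/5.44^3) = 0.2084

0.2084


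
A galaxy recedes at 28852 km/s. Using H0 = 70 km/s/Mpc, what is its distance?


d = v / H0 = 28852 / 70 = 412.1714

412.1714 Mpc


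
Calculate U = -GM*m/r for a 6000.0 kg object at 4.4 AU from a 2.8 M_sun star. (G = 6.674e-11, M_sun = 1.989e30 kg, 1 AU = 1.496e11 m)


M = 2.8 * 1.989e30 kg = 5.5692e+30 kg; r = 4.4 AU * 1.496e11 m/AU = 6.5824e+11 m. U = -GM*m/r = -(6.674e-11 * 5.5692e+30 * 6000.0) / 6.5824e+11 = -3.388e+12

-3.388e+12 J


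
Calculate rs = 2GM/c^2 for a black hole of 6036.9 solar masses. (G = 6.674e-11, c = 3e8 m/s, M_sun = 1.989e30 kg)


M = 6036.9 * 1.989e30 kg = 1.20073941e+34 kg. rs = 2GM/c^2 = 2 * 6.674e-11 * 1.20073941e+34 / (3e8)^2 = 1.781e+07

1.781e+07 m


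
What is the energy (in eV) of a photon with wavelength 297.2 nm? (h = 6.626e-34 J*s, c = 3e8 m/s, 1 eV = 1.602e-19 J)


E = hc/lambda = 6.626e-34 * 3e8 / 2.972e-07 = 6.688e-19 J = 4.175 eV

4.175 eV


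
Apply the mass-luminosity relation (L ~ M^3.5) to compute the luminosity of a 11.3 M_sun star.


L/L_sun = (M/M_sun)^3.5 = 11.3^3.5 = 4850.3665

4850.3665 L_sun


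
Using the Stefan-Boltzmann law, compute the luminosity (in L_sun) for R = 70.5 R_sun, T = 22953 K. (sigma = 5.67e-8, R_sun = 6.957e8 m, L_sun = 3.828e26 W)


R = 70.5 * 6.957e8 m = 4.904685e+10 m. L = 4*pi*R^2*sigma*T^4 = 4*pi*(4.904685e+10)^2 * 5.67e-8 * 22953^4 = 4.757436392e+32 W. L/L_sun = 4.757436392e+32 / 3.828e26 = 1.243e+06

1.243e+06 L_sun


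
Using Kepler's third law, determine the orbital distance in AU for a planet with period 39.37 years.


a = P^(2/3) = 39.37^(2/3) = 11.5729

11.5729 AU


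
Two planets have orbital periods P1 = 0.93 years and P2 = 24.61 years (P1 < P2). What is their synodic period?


1/P_syn = |1/P1 - 1/P2| = |1/0.93 - 1/24.61| => P_syn = 0.9665

0.9665 years


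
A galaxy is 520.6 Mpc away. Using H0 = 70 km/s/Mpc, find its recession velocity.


v = H0 * d = 70 * 520.6 = 36442.0

36442.0 km/s


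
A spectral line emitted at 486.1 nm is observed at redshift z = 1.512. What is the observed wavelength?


lam_obs = lam_emit * (1 + z) = 486.1 * (1 + 1.512) = 1221.0832

1221.0832 nm


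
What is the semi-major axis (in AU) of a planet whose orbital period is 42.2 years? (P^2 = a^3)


a = P^(2/3) = 42.2^(2/3) = 12.1211

12.1211 AU


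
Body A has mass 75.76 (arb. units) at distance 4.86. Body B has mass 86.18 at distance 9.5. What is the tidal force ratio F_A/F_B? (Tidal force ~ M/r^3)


Ratio = (M1/r1^3) / (M2/r2^3) = (75.76/4.86^3) / (86.18/9.5^3) = 6.5659

6.5659


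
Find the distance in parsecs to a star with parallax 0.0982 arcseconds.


d = 1/p = 1/0.0982 = 10.1833

10.1833 pc


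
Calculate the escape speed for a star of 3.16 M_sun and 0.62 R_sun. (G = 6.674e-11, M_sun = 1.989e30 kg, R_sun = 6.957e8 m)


M = 3.16 * 1.989e30 kg = 6.28524e+30 kg; R = 0.62 * 6.957e8 m = 4.31334e+08 m. v_esc = sqrt(2GM/R) = sqrt(2 * 6.674e-11 * 6.28524e+30 / 4.31334e+08) = 1.395e+06

1.395e+06 m/s


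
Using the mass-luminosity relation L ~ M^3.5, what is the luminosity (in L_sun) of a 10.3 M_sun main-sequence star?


L/L_sun = (M/M_sun)^3.5 = 10.3^3.5 = 3506.9558

3506.9558 L_sun


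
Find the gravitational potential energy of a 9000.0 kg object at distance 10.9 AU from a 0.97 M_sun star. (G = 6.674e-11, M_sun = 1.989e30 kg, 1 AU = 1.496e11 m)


M = 0.97 * 1.989e30 kg = 1.92933e+30 kg; r = 10.9 AU * 1.496e11 m/AU = 1.63064e+12 m. U = -GM*m/r = -(6.674e-11 * 1.92933e+30 * 9000.0) / 1.63064e+12 = -7.107e+11

-7.107e+11 J


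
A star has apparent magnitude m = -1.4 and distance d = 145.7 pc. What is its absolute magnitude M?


M = m - 5*log10(d) + 5 = -1.4 - 5*log10(145.7) + 5 = -7.2173

-7.2173


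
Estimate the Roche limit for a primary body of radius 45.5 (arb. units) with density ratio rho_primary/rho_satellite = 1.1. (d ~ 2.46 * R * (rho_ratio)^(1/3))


d_Roche = 2.46 * 45.5 * 1.1^(1/3) = 115.5431

115.5431


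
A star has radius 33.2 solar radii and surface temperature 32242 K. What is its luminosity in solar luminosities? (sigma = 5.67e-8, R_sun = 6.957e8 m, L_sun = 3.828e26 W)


R = 33.2 * 6.957e8 m = 2.309724e+10 m. L = 4*pi*R^2*sigma*T^4 = 4*pi*(2.309724e+10)^2 * 5.67e-8 * 32242^4 = 4.107721505e+32 W. L/L_sun = 4.107721505e+32 / 3.828e26 = 1.073e+06

1.073e+06 L_sun


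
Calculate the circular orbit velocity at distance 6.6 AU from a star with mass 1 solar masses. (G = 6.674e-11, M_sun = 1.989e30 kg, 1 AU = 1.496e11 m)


v = sqrt(GM/r) = sqrt(6.674e-11 * 1.989e+30 / 9.874e+11) = 11595.0527

11595.0527 m/s


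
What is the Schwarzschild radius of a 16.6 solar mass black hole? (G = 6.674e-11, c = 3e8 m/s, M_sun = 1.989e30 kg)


M = 16.6 * 1.989e30 kg = 3.30174e+31 kg. rs = 2GM/c^2 = 2 * 6.674e-11 * 3.30174e+31 / (3e8)^2 = 48968.4728

48968.4728 m


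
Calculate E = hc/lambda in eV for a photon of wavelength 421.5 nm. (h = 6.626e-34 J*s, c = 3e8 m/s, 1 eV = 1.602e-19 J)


E = hc/lambda = 6.626e-34 * 3e8 / 4.215e-07 = 4.716e-19 J = 2.9438 eV

2.9438 eV


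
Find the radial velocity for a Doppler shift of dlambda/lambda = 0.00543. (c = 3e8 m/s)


v = (dlambda/lambda) * c = 0.00543 * 3e8 = 1.629e+06

1.629e+06 m/s


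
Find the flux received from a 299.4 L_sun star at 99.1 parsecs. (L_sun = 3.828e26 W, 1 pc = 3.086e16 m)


F = L / (4*pi*d^2) = 1.146e+29 / (4*pi*(3.058e+18)^2) = 9.752e-10

9.752e-10 W/m^2


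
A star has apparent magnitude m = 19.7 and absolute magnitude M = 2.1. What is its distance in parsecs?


d = 10^((m - M + 5)/5) = 10^((19.7 - 2.1 + 5)/5) = 33113.1121

33113.1121 pc


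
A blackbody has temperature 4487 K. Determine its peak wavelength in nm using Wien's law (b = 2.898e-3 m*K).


lam_max = b / T = 2.898e-3 / 4487 = 6.459e-07 m = 645.8658 nm

645.8658 nm


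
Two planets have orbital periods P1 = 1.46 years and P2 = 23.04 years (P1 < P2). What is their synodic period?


1/P_syn = |1/P1 - 1/P2| = |1/1.46 - 1/23.04| => P_syn = 1.5588

1.5588 years


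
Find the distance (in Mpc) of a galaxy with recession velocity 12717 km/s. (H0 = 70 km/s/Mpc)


d = v / H0 = 12717 / 70 = 181.6714

181.6714 Mpc


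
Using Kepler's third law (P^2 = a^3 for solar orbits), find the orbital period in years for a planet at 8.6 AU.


P = a^(3/2) = 8.6^1.5 = 25.2202

25.2202 years


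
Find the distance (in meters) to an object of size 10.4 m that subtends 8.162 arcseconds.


D = size / theta_rad, theta_rad = 8.162 * pi/(180*3600) = 3.957e-05, D = 262822.1006

262822.1006 m


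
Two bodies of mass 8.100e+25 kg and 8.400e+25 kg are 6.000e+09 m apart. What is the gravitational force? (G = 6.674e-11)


F = G*m1*m2/r^2 = 6.674e-11 * 8.100e+25 * 8.400e+25 / (6.000e+09)^2 = 6.674e-11 * 6.804e+51 / 3.600e+19 = 1.261e+22

1.261e+22 N


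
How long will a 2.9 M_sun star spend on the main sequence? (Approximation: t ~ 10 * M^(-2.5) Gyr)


t = 10 * M^(-2.5) = 10 * 2.9^(-2.5) = 0.6982

0.6982 Gyr


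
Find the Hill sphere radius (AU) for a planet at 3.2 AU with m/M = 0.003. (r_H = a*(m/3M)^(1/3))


r_H = a * (m/3M)^(1/3) = 3.2 * (0.003/3)^(1/3) = 0.32

0.32 AU


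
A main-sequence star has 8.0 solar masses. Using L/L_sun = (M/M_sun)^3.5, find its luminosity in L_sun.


L/L_sun = (M/M_sun)^3.5 = 8.0^3.5 = 1448.1547

1448.1547 L_sun


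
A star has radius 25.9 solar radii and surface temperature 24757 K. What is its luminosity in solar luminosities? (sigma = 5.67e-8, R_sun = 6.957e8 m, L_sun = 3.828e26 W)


R = 25.9 * 6.957e8 m = 1.801863e+10 m. L = 4*pi*R^2*sigma*T^4 = 4*pi*(1.801863e+10)^2 * 5.67e-8 * 24757^4 = 8.690175045e+31 W. L/L_sun = 8.690175045e+31 / 3.828e26 = 227016.067

227016.067 L_sun


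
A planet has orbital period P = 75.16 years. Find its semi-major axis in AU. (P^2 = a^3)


a = P^(2/3) = 75.16^(2/3) = 17.8098

17.8098 AU


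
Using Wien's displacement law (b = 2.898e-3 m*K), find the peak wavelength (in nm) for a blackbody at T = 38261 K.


lam_max = b / T = 2.898e-3 / 38261 = 7.574e-08 m = 75.7429 nm

75.7429 nm


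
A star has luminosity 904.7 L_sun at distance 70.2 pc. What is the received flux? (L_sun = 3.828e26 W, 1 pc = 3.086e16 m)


F = L / (4*pi*d^2) = 3.463e+29 / (4*pi*(2.166e+18)^2) = 5.872e-09

5.872e-09 W/m^2


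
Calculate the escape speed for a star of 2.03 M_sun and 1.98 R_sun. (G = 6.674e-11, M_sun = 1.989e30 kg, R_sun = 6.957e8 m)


M = 2.03 * 1.989e30 kg = 4.03767e+30 kg; R = 1.98 * 6.957e8 m = 1.377486e+09 m. v_esc = sqrt(2GM/R) = sqrt(2 * 6.674e-11 * 4.03767e+30 / 1.377486e+09) = 625503.7428

625503.7428 m/s


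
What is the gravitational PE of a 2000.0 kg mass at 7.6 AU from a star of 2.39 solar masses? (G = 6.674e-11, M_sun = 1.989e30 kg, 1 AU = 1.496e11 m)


M = 2.39 * 1.989e30 kg = 4.75371e+30 kg; r = 7.6 AU * 1.496e11 m/AU = 1.13696e+12 m. U = -GM*m/r = -(6.674e-11 * 4.75371e+30 * 2000.0) / 1.13696e+12 = -5.581e+11

-5.581e+11 J


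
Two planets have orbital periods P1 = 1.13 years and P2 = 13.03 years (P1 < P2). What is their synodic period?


1/P_syn = |1/P1 - 1/P2| = |1/1.13 - 1/13.03| => P_syn = 1.2373

1.2373 years


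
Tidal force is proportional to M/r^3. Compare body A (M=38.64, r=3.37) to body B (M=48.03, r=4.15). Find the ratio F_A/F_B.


Ratio = (M1/r1^3) / (M2/r2^3) = (38.64/3.37^3) / (48.03/4.15^3) = 1.5024

1.5024


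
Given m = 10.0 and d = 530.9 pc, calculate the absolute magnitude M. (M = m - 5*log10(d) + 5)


M = m - 5*log10(d) + 5 = 10.0 - 5*log10(530.9) + 5 = 1.3749

1.3749


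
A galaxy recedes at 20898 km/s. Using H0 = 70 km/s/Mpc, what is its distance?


d = v / H0 = 20898 / 70 = 298.5429

298.5429 Mpc


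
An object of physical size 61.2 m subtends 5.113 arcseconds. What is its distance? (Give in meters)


D = size / theta_rad, theta_rad = 5.113 * pi/(180*3600) = 2.479e-05, D = 2.469e+06

2.469e+06 m


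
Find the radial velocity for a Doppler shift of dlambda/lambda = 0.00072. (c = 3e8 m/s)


v = (dlambda/lambda) * c = 0.00072 * 3e8 = 216000.0

216000.0 m/s


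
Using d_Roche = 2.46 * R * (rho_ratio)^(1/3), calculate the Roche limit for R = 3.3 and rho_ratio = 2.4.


d_Roche = 2.46 * 3.3 * 2.4^(1/3) = 10.8689

10.8689


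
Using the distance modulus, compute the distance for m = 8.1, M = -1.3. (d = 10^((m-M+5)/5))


d = 10^((m - M + 5)/5) = 10^((8.1 - -1.3 + 5)/5) = 758.5776

758.5776 pc


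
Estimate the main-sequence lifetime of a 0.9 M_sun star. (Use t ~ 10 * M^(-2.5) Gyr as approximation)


t = 10 * M^(-2.5) = 10 * 0.9^(-2.5) = 13.0135

13.0135 Gyr


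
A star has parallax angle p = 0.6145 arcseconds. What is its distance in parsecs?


d = 1/p = 1/0.6145 = 1.6273

1.6273 pc


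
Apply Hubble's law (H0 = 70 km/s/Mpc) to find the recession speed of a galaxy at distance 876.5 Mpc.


v = H0 * d = 70 * 876.5 = 61355.0

61355.0 km/s


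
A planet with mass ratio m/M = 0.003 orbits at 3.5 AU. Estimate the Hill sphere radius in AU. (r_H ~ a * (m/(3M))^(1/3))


r_H = a * (m/3M)^(1/3) = 3.5 * (0.003/3)^(1/3) = 0.35

0.35 AU


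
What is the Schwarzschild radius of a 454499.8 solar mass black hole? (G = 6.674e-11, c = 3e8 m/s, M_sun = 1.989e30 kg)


M = 454499.8 * 1.989e30 kg = 9.040001022e+35 kg. rs = 2GM/c^2 = 2 * 6.674e-11 * 9.040001022e+35 / (3e8)^2 = 1.341e+09

1.341e+09 m


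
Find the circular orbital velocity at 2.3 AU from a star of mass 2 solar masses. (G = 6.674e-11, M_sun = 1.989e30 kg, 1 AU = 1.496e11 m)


v = sqrt(GM/r) = sqrt(6.674e-11 * 3.978e+30 / 3.441e+11) = 27777.6675

27777.6675 m/s


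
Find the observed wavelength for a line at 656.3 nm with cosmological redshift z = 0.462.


lam_obs = lam_emit * (1 + z) = 656.3 * (1 + 0.462) = 959.5106

959.5106 nm


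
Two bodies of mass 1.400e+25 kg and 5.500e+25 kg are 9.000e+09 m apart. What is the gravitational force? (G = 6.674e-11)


F = G*m1*m2/r^2 = 6.674e-11 * 1.400e+25 * 5.500e+25 / (9.000e+09)^2 = 6.674e-11 * 7.700e+50 / 8.100e+19 = 6.344e+20

6.344e+20 N


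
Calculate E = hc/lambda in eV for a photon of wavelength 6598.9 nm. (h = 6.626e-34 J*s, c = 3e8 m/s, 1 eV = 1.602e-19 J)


E = hc/lambda = 6.626e-34 * 3e8 / 6.599e-06 = 3.012e-20 J = 0.188 eV

0.188 eV


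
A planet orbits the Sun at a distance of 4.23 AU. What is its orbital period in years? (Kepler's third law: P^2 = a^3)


P = a^(3/2) = 4.23^1.5 = 8.6998

8.6998 years


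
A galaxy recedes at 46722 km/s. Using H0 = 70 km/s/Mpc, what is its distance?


d = v / H0 = 46722 / 70 = 667.4571

667.4571 Mpc


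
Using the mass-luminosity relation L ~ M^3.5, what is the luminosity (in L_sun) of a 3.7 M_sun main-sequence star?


L/L_sun = (M/M_sun)^3.5 = 3.7^3.5 = 97.433

97.433 L_sun


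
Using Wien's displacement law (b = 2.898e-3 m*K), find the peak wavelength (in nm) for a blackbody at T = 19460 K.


lam_max = b / T = 2.898e-3 / 19460 = 1.489e-07 m = 148.9209 nm

148.9209 nm


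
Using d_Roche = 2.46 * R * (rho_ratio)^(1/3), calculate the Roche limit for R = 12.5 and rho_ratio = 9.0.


d_Roche = 2.46 * 12.5 * 9.0^(1/3) = 63.9626

63.9626


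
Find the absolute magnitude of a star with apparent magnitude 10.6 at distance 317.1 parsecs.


M = m - 5*log10(d) + 5 = 10.6 - 5*log10(317.1) + 5 = 3.094

3.094


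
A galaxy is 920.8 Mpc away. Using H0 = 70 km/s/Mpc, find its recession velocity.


v = H0 * d = 70 * 920.8 = 64456.0

64456.0 km/s


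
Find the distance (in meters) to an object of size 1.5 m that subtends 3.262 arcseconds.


D = size / theta_rad, theta_rad = 3.262 * pi/(180*3600) = 1.581e-05, D = 94848.9299

94848.9299 m


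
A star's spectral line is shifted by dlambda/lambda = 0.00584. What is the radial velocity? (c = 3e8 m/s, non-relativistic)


v = (dlambda/lambda) * c = 0.00584 * 3e8 = 1.752e+06

1.752e+06 m/s


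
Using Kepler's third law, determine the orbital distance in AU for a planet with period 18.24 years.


a = P^(2/3) = 18.24^(2/3) = 6.9292

6.9292 AU


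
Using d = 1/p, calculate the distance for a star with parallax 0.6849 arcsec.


d = 1/p = 1/0.6849 = 1.4601

1.4601 pc


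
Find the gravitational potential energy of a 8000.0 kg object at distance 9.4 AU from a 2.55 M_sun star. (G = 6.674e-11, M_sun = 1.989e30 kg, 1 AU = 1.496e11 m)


M = 2.55 * 1.989e30 kg = 5.07195e+30 kg; r = 9.4 AU * 1.496e11 m/AU = 1.40624e+12 m. U = -GM*m/r = -(6.674e-11 * 5.07195e+30 * 8000.0) / 1.40624e+12 = -1.926e+12

-1.926e+12 J


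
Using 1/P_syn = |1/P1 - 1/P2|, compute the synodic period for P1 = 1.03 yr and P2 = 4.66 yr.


1/P_syn = |1/P1 - 1/P2| = |1/1.03 - 1/4.66| => P_syn = 1.3223

1.3223 years


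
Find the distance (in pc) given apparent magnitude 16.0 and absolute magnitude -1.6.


d = 10^((m - M + 5)/5) = 10^((16.0 - -1.6 + 5)/5) = 33113.1121

33113.1121 pc


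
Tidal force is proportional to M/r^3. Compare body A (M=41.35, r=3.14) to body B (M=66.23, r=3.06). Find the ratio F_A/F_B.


Ratio = (M1/r1^3) / (M2/r2^3) = (41.35/3.14^3) / (66.23/3.06^3) = 0.5778

0.5778


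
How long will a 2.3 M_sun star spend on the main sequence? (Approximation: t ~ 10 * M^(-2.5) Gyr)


t = 10 * M^(-2.5) = 10 * 2.3^(-2.5) = 1.2465

1.2465 Gyr


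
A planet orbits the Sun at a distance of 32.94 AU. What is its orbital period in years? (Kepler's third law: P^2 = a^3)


P = a^(3/2) = 32.94^1.5 = 189.0538

189.0538 years


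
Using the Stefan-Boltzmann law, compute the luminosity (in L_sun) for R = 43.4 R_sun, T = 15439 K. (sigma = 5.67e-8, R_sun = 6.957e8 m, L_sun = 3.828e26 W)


R = 43.4 * 6.957e8 m = 3.019338e+10 m. L = 4*pi*R^2*sigma*T^4 = 4*pi*(3.019338e+10)^2 * 5.67e-8 * 15439^4 = 3.690566689e+31 W. L/L_sun = 3.690566689e+31 / 3.828e26 = 96409.7881

96409.7881 L_sun


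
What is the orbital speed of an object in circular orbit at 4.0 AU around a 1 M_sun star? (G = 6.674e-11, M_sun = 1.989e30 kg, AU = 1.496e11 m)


v = sqrt(GM/r) = sqrt(6.674e-11 * 1.989e+30 / 5.984e+11) = 14894.1149

14894.1149 m/s


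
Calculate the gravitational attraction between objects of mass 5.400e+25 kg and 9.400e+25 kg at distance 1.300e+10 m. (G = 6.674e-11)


F = G*m1*m2/r^2 = 6.674e-11 * 5.400e+25 * 9.400e+25 / (1.300e+10)^2 = 6.674e-11 * 5.076e+51 / 1.690e+20 = 2.005e+21

2.005e+21 N


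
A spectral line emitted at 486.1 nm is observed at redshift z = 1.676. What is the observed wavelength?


lam_obs = lam_emit * (1 + z) = 486.1 * (1 + 1.676) = 1300.8036

1300.8036 nm


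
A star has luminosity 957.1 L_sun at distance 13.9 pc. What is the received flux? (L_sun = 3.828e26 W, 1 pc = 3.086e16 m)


F = L / (4*pi*d^2) = 3.664e+29 / (4*pi*(4.290e+17)^2) = 1.585e-07

1.585e-07 W/m^2


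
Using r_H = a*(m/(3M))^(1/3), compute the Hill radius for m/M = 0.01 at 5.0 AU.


r_H = a * (m/3M)^(1/3) = 5.0 * (0.01/3)^(1/3) = 0.7469

0.7469 AU


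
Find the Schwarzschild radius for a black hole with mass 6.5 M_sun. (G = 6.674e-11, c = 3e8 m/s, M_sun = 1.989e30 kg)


M = 6.5 * 1.989e30 kg = 1.29285e+31 kg. rs = 2GM/c^2 = 2 * 6.674e-11 * 1.29285e+31 / (3e8)^2 = 19174.402

19174.402 m


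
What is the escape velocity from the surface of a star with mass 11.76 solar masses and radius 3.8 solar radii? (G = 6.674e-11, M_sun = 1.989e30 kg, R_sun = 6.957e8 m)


M = 11.76 * 1.989e30 kg = 2.339064e+31 kg; R = 3.8 * 6.957e8 m = 2.64366e+09 m. v_esc = sqrt(2GM/R) = sqrt(2 * 6.674e-11 * 2.339064e+31 / 2.64366e+09) = 1.087e+06

1.087e+06 m/s


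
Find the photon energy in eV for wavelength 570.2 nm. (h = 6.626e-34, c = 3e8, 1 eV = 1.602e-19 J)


E = hc/lambda = 6.626e-34 * 3e8 / 5.702e-07 = 3.486e-19 J = 2.1761 eV

2.1761 eV


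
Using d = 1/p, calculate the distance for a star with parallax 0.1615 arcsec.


d = 1/p = 1/0.1615 = 6.192

6.192 pc


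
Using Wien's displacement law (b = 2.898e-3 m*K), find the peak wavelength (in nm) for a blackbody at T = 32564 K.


lam_max = b / T = 2.898e-3 / 32564 = 8.899e-08 m = 88.994 nm

88.994 nm


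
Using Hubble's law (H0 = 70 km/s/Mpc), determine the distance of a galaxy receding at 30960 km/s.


d = v / H0 = 30960 / 70 = 442.2857

442.2857 Mpc


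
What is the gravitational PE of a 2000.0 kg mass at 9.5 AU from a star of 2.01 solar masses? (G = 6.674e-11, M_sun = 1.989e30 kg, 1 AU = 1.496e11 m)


M = 2.01 * 1.989e30 kg = 3.99789e+30 kg; r = 9.5 AU * 1.496e11 m/AU = 1.4212e+12 m. U = -GM*m/r = -(6.674e-11 * 3.99789e+30 * 2000.0) / 1.4212e+12 = -3.755e+11

-3.755e+11 J


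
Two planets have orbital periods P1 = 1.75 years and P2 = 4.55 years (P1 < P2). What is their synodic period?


1/P_syn = |1/P1 - 1/P2| = |1/1.75 - 1/4.55| => P_syn = 2.8438

2.8438 years


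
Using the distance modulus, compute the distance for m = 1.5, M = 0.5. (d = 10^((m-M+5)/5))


d = 10^((m - M + 5)/5) = 10^((1.5 - 0.5 + 5)/5) = 15.8489

15.8489 pc


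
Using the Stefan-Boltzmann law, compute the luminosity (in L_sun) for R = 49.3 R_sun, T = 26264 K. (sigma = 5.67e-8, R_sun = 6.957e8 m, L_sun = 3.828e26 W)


R = 49.3 * 6.957e8 m = 3.429801e+10 m. L = 4*pi*R^2*sigma*T^4 = 4*pi*(3.429801e+10)^2 * 5.67e-8 * 26264^4 = 3.98817537e+32 W. L/L_sun = 3.98817537e+32 / 3.828e26 = 1.042e+06

1.042e+06 L_sun


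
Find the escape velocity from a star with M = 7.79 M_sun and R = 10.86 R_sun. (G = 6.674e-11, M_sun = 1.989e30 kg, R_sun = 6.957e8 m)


M = 7.79 * 1.989e30 kg = 1.549431e+31 kg; R = 10.86 * 6.957e8 m = 7.555302e+09 m. v_esc = sqrt(2GM/R) = sqrt(2 * 6.674e-11 * 1.549431e+31 / 7.555302e+09) = 523200.6864

523200.6864 m/s


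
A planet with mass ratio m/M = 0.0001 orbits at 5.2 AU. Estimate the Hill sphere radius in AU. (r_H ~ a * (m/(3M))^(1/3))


r_H = a * (m/3M)^(1/3) = 5.2 * (0.0001/3)^(1/3) = 0.1674

0.1674 AU


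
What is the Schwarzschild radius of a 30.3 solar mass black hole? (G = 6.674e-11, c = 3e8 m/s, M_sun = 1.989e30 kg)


M = 30.3 * 1.989e30 kg = 6.02667e+31 kg. rs = 2GM/c^2 = 2 * 6.674e-11 * 6.02667e+31 / (3e8)^2 = 89382.2124

89382.2124 m


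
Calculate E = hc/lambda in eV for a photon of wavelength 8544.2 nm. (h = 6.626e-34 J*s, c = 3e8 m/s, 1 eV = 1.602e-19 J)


E = hc/lambda = 6.626e-34 * 3e8 / 8.544e-06 = 2.326e-20 J = 0.1452 eV

0.1452 eV


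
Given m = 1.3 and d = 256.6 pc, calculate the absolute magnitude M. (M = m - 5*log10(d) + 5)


M = m - 5*log10(d) + 5 = 1.3 - 5*log10(256.6) + 5 = -5.7463

-5.7463


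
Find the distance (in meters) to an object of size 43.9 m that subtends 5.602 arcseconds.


D = size / theta_rad, theta_rad = 5.602 * pi/(180*3600) = 2.716e-05, D = 1.616e+06

1.616e+06 m


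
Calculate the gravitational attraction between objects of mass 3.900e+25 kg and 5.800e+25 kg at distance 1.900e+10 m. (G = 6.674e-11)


F = G*m1*m2/r^2 = 6.674e-11 * 3.900e+25 * 5.800e+25 / (1.900e+10)^2 = 6.674e-11 * 2.262e+51 / 3.610e+20 = 4.182e+20

4.182e+20 N


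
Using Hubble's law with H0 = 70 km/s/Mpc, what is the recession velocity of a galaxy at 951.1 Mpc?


v = H0 * d = 70 * 951.1 = 66577.0

66577.0 km/s


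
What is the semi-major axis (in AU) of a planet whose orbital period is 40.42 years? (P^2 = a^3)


a = P^(2/3) = 40.42^(2/3) = 11.7778

11.7778 AU


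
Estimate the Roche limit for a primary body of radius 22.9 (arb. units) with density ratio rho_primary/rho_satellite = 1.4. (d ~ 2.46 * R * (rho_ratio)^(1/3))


d_Roche = 2.46 * 22.9 * 1.4^(1/3) = 63.0202

63.0202


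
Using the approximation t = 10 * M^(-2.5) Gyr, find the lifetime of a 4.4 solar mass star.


t = 10 * M^(-2.5) = 10 * 4.4^(-2.5) = 0.2462

0.2462 Gyr


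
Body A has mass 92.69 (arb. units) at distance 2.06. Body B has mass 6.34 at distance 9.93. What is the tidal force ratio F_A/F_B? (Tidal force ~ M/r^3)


Ratio = (M1/r1^3) / (M2/r2^3) = (92.69/2.06^3) / (6.34/9.93^3) = 1637.5317

1637.5317


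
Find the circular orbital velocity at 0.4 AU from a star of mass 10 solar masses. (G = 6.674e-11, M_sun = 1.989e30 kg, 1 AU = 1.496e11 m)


v = sqrt(GM/r) = sqrt(6.674e-11 * 1.989e+31 / 5.984e+10) = 148941.1491

148941.1491 m/s


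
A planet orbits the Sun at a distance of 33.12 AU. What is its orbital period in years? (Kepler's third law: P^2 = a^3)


P = a^(3/2) = 33.12^1.5 = 190.6055

190.6055 years


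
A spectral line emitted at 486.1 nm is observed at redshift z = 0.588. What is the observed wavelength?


lam_obs = lam_emit * (1 + z) = 486.1 * (1 + 0.588) = 771.9268

771.9268 nm


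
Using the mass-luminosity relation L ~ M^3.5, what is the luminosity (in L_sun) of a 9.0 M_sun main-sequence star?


L/L_sun = (M/M_sun)^3.5 = 9.0^3.5 = 2187.0

2187.0 L_sun


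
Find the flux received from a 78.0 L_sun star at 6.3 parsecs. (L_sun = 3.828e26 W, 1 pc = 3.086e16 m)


F = L / (4*pi*d^2) = 2.986e+28 / (4*pi*(1.944e+17)^2) = 6.286e-08

6.286e-08 W/m^2


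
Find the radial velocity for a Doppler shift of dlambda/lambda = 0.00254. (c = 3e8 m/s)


v = (dlambda/lambda) * c = 0.00254 * 3e8 = 762000.0

762000.0 m/s


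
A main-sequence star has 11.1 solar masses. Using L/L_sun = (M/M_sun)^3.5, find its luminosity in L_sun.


L/L_sun = (M/M_sun)^3.5 = 11.1^3.5 = 4556.49

4556.49 L_sun


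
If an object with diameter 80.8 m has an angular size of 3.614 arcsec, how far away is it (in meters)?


D = size / theta_rad, theta_rad = 3.614 * pi/(180*3600) = 1.752e-05, D = 4.612e+06

4.612e+06 m


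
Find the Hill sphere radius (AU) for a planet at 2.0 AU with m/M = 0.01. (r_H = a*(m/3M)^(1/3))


r_H = a * (m/3M)^(1/3) = 2.0 * (0.01/3)^(1/3) = 0.2988

0.2988 AU


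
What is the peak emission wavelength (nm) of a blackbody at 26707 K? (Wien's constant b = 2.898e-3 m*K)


lam_max = b / T = 2.898e-3 / 26707 = 1.085e-07 m = 108.5109 nm

108.5109 nm


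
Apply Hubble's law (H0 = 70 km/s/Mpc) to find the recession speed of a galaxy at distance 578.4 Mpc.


v = H0 * d = 70 * 578.4 = 40488.0

40488.0 km/s


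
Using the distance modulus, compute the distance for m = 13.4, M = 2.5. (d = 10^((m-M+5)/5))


d = 10^((m - M + 5)/5) = 10^((13.4 - 2.5 + 5)/5) = 1513.5612

1513.5612 pc


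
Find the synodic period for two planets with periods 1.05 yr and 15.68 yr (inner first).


1/P_syn = |1/P1 - 1/P2| = |1/1.05 - 1/15.68| => P_syn = 1.1254

1.1254 years


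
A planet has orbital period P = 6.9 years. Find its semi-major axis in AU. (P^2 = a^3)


a = P^(2/3) = 6.9^(2/3) = 3.6244

3.6244 AU


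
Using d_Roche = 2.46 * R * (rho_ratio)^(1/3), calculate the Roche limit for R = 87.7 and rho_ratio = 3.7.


d_Roche = 2.46 * 87.7 * 3.7^(1/3) = 333.6839

333.6839


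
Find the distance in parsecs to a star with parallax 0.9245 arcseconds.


d = 1/p = 1/0.9245 = 1.0817

1.0817 pc


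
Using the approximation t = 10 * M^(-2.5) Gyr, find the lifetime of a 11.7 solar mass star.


t = 10 * M^(-2.5) = 10 * 11.7^(-2.5) = 0.0214

0.0214 Gyr


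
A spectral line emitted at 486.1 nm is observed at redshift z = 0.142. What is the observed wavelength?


lam_obs = lam_emit * (1 + z) = 486.1 * (1 + 0.142) = 555.1262

555.1262 nm


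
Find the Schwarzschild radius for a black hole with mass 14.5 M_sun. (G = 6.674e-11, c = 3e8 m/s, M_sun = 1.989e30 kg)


M = 14.5 * 1.989e30 kg = 2.88405e+31 kg. rs = 2GM/c^2 = 2 * 6.674e-11 * 2.88405e+31 / (3e8)^2 = 42773.666

42773.666 m


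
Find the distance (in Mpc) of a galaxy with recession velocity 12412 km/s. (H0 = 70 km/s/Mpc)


d = v / H0 = 12412 / 70 = 177.3143

177.3143 Mpc


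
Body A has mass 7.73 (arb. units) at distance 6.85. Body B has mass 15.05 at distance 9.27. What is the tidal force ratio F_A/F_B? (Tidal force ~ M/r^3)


Ratio = (M1/r1^3) / (M2/r2^3) = (7.73/6.85^3) / (15.05/9.27^3) = 1.2729

1.2729


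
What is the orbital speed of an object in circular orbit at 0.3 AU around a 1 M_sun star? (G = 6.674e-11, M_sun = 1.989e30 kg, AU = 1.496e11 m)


v = sqrt(GM/r) = sqrt(6.674e-11 * 1.989e+30 / 4.488e+10) = 54385.6181

54385.6181 m/s


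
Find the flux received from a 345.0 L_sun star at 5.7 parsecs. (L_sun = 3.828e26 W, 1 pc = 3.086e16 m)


F = L / (4*pi*d^2) = 1.321e+29 / (4*pi*(1.759e+17)^2) = 3.397e-07

3.397e-07 W/m^2


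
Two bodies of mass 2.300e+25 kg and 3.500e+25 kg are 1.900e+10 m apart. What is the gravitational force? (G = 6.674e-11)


F = G*m1*m2/r^2 = 6.674e-11 * 2.300e+25 * 3.500e+25 / (1.900e+10)^2 = 6.674e-11 * 8.050e+50 / 3.610e+20 = 1.488e+20

1.488e+20 N


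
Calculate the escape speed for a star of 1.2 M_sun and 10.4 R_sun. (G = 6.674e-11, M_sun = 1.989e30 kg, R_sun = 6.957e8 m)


M = 1.2 * 1.989e30 kg = 2.3868e+30 kg; R = 10.4 * 6.957e8 m = 7.23528e+09 m. v_esc = sqrt(2GM/R) = sqrt(2 * 6.674e-11 * 2.3868e+30 / 7.23528e+09) = 209840.0796

209840.0796 m/s


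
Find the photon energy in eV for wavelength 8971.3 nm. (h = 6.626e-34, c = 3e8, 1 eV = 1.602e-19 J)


E = hc/lambda = 6.626e-34 * 3e8 / 8.971e-06 = 2.216e-20 J = 0.1383 eV

0.1383 eV


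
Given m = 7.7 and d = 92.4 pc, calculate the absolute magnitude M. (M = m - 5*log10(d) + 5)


M = m - 5*log10(d) + 5 = 7.7 - 5*log10(92.4) + 5 = 2.8716

2.8716


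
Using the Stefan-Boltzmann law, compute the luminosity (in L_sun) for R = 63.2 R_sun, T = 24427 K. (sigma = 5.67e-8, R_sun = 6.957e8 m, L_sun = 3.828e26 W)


R = 63.2 * 6.957e8 m = 4.396824e+10 m. L = 4*pi*R^2*sigma*T^4 = 4*pi*(4.396824e+10)^2 * 5.67e-8 * 24427^4 = 4.904013034e+32 W. L/L_sun = 4.904013034e+32 / 3.828e26 = 1.281e+06

1.281e+06 L_sun


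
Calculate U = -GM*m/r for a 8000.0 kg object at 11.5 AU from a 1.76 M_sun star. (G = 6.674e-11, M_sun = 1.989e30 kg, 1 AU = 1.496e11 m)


M = 1.76 * 1.989e30 kg = 3.50064e+30 kg; r = 11.5 AU * 1.496e11 m/AU = 1.7204e+12 m. U = -GM*m/r = -(6.674e-11 * 3.50064e+30 * 8000.0) / 1.7204e+12 = -1.086e+12

-1.086e+12 J


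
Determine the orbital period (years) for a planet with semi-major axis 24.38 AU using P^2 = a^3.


P = a^(3/2) = 24.38^1.5 = 120.379

120.379 years


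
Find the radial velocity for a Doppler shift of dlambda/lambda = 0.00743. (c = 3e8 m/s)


v = (dlambda/lambda) * c = 0.00743 * 3e8 = 2.229e+06

2.229e+06 m/s


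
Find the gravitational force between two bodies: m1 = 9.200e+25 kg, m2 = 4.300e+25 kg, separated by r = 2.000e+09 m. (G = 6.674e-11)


F = G*m1*m2/r^2 = 6.674e-11 * 9.200e+25 * 4.300e+25 / (2.000e+09)^2 = 6.674e-11 * 3.956e+51 / 4.000e+18 = 6.601e+22

6.601e+22 N


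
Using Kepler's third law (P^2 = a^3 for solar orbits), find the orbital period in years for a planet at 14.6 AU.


P = a^(3/2) = 14.6^1.5 = 55.7865

55.7865 years


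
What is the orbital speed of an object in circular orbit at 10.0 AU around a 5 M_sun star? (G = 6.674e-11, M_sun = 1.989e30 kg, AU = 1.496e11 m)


v = sqrt(GM/r) = sqrt(6.674e-11 * 9.945e+30 / 1.496e+12) = 21063.4593

21063.4593 m/s


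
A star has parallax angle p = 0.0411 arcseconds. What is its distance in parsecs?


d = 1/p = 1/0.0411 = 24.3309

24.3309 pc


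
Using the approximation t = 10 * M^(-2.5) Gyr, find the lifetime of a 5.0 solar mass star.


t = 10 * M^(-2.5) = 10 * 5.0^(-2.5) = 0.1789

0.1789 Gyr


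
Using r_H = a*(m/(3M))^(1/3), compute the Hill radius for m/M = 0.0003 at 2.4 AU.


r_H = a * (m/3M)^(1/3) = 2.4 * (0.0003/3)^(1/3) = 0.1114

0.1114 AU


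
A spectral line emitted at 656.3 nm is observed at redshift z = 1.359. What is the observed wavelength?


lam_obs = lam_emit * (1 + z) = 656.3 * (1 + 1.359) = 1548.2117

1548.2117 nm


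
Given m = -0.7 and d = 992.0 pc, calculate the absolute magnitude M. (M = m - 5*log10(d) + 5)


M = m - 5*log10(d) + 5 = -0.7 - 5*log10(992.0) + 5 = -10.6826

-10.6826


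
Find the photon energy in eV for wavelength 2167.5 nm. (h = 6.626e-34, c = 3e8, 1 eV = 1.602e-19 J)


E = hc/lambda = 6.626e-34 * 3e8 / 2.167e-06 = 9.171e-20 J = 0.5725 eV

0.5725 eV


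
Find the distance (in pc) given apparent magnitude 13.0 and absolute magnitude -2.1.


d = 10^((m - M + 5)/5) = 10^((13.0 - -2.1 + 5)/5) = 10471.2855

10471.2855 pc


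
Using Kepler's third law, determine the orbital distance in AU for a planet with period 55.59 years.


a = P^(2/3) = 55.59^(2/3) = 14.5657

14.5657 AU


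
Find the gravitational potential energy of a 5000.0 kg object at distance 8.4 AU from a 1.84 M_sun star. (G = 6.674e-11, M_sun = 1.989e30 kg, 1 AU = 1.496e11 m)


M = 1.84 * 1.989e30 kg = 3.65976e+30 kg; r = 8.4 AU * 1.496e11 m/AU = 1.25664e+12 m. U = -GM*m/r = -(6.674e-11 * 3.65976e+30 * 5000.0) / 1.25664e+12 = -9.718e+11

-9.718e+11 J


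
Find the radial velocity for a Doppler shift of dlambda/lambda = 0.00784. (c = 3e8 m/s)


v = (dlambda/lambda) * c = 0.00784 * 3e8 = 2.352e+06

2.352e+06 m/s


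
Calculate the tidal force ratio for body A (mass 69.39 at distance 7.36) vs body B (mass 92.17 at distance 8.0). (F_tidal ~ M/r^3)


Ratio = (M1/r1^3) / (M2/r2^3) = (69.39/7.36^3) / (92.17/8.0^3) = 0.9668

0.9668


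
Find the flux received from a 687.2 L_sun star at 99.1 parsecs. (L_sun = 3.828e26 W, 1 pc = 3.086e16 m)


F = L / (4*pi*d^2) = 2.631e+29 / (4*pi*(3.058e+18)^2) = 2.238e-09

2.238e-09 W/m^2


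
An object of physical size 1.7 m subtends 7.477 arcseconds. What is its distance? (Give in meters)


D = size / theta_rad, theta_rad = 7.477 * pi/(180*3600) = 3.625e-05, D = 46897.1741

46897.1741 m


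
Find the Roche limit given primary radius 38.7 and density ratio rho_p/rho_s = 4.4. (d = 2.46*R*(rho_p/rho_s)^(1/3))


d_Roche = 2.46 * 38.7 * 4.4^(1/3) = 156.002

156.002


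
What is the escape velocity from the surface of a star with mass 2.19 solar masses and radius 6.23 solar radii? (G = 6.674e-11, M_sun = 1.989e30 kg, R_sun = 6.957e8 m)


M = 2.19 * 1.989e30 kg = 4.35591e+30 kg; R = 6.23 * 6.957e8 m = 4.334211e+09 m. v_esc = sqrt(2GM/R) = sqrt(2 * 6.674e-11 * 4.35591e+30 / 4.334211e+09) = 366262.5569

366262.5569 m/s


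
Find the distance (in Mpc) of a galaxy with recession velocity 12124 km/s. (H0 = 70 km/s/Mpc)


d = v / H0 = 12124 / 70 = 173.2

173.2 Mpc


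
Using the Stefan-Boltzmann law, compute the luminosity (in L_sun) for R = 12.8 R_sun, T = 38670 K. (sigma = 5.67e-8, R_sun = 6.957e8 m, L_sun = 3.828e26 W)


R = 12.8 * 6.957e8 m = 8.90496e+09 m. L = 4*pi*R^2*sigma*T^4 = 4*pi*(8.90496e+09)^2 * 5.67e-8 * 38670^4 = 1.263436901e+32 W. L/L_sun = 1.263436901e+32 / 3.828e26 = 330051.4371

330051.4371 L_sun


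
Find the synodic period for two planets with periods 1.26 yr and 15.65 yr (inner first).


1/P_syn = |1/P1 - 1/P2| = |1/1.26 - 1/15.65| => P_syn = 1.3703

1.3703 years


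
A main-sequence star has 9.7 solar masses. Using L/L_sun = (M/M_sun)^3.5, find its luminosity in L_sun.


L/L_sun = (M/M_sun)^3.5 = 9.7^3.5 = 2842.5039

2842.5039 L_sun


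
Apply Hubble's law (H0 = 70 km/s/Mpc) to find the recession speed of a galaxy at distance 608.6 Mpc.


v = H0 * d = 70 * 608.6 = 42602.0

42602.0 km/s
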